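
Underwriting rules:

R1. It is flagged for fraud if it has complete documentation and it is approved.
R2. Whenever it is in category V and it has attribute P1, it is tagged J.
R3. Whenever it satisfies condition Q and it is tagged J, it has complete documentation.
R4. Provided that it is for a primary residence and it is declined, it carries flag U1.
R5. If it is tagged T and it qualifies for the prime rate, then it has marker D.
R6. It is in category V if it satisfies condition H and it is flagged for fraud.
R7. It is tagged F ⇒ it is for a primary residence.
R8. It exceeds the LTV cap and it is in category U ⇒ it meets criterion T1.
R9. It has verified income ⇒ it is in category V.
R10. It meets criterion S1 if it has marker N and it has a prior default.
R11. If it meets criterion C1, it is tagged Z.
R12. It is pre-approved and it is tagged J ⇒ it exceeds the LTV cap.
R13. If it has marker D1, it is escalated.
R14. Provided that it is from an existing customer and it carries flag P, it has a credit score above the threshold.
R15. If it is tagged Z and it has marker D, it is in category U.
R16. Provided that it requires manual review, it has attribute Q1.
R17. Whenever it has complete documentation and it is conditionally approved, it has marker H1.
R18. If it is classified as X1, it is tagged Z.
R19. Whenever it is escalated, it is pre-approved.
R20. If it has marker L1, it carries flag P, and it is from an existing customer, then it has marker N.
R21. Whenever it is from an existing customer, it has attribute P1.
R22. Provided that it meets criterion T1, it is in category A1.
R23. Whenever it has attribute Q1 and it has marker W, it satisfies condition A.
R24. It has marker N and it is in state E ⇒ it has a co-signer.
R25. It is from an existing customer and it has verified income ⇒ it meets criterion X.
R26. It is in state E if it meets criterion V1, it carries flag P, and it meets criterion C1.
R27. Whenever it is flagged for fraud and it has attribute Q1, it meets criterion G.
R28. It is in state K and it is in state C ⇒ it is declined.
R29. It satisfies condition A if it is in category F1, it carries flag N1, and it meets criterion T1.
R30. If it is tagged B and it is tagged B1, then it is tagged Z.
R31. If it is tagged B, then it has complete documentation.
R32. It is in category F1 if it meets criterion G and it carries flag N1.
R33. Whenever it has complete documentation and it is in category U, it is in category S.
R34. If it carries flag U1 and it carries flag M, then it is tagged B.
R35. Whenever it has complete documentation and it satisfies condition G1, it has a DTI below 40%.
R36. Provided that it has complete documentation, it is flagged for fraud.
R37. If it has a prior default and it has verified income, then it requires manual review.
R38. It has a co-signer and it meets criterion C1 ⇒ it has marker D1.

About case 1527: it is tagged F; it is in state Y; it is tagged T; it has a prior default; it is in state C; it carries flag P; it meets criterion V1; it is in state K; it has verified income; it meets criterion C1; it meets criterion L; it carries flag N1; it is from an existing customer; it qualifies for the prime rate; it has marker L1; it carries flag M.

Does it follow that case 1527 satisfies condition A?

Yes

By R5 (it is tagged T, it qualifies for the prime rate): it has marker D.
By R7 (it is tagged F): it is for a primary residence.
By R9 (it has verified income): it is in category V.
By R11 (it meets criterion C1): it is tagged Z.
By R15 (it is tagged Z, it has marker D): it is in category U.
By R20 (it has marker L1, it carries flag P, it is from an existing customer): it has marker N.
By R21 (it is from an existing customer): it has attribute P1.
By R26 (it meets criterion V1, it carries flag P, it meets criterion C1): it is in state E.
By R28 (it is in state K, it is in state C): it is declined.
By R37 (it has a prior default, it has verified income): it requires manual review.
By R2 (it is in category V, it has attribute P1): it is tagged J.
By R4 (it is for a primary residence, it is declined): it carries flag U1.
By R16 (it requires manual review): it has attribute Q1.
By R24 (it has marker N, it is in state E): it has a co-signer.
By R34 (it carries flag U1, it carries flag M): it is tagged B.
By R38 (it has a co-signer, it meets criterion C1): it has marker D1.
By R13 (it has marker D1): it is escalated.
By R19 (it is escalated): it is pre-approved.
By R31 (it is tagged B): it has complete documentation.
By R36 (it has complete documentation): it is flagged for fraud.
By R12 (it is pre-approved, it is tagged J): it exceeds the LTV cap.
By R27 (it is flagged for fraud, it has attribute Q1): it meets criterion G.
By R32 (it meets criterion G, it carries flag N1): it is in category F1.
By R8 (it exceeds the LTV cap, it is in category U): it meets criterion T1.
By R29 (it is in category F1, it carries flag N1, it meets criterion T1): it satisfies condition A.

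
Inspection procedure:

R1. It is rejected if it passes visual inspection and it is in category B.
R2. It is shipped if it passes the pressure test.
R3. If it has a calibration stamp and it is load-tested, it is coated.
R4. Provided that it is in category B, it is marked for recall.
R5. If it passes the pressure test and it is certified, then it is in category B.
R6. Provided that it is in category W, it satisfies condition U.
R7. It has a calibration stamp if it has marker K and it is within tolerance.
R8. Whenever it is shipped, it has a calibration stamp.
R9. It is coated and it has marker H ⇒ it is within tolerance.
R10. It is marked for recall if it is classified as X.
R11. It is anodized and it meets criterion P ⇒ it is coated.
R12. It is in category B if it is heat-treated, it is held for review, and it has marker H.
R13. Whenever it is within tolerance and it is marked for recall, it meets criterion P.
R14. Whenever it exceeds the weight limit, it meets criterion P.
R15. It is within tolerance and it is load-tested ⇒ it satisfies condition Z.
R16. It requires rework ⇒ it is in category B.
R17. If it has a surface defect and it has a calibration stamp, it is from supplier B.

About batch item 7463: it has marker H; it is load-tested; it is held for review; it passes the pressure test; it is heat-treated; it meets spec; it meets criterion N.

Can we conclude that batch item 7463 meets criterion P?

By R2 (it passes the pressure test): it is shipped.
By R8 (it is shipped): it has a calibration stamp.
By R12 (it is heat-treated, it is held for review, it has marker H): it is in category B.
By R3 (it has a calibration stamp, it is load-tested): it is coated.
By R4 (it is in category B): it is marked for recall.
By R9 (it is coated, it has marker H): it is within tolerance.
By R13 (it is within tolerance, it is marked for recall): it meets criterion P.

Yes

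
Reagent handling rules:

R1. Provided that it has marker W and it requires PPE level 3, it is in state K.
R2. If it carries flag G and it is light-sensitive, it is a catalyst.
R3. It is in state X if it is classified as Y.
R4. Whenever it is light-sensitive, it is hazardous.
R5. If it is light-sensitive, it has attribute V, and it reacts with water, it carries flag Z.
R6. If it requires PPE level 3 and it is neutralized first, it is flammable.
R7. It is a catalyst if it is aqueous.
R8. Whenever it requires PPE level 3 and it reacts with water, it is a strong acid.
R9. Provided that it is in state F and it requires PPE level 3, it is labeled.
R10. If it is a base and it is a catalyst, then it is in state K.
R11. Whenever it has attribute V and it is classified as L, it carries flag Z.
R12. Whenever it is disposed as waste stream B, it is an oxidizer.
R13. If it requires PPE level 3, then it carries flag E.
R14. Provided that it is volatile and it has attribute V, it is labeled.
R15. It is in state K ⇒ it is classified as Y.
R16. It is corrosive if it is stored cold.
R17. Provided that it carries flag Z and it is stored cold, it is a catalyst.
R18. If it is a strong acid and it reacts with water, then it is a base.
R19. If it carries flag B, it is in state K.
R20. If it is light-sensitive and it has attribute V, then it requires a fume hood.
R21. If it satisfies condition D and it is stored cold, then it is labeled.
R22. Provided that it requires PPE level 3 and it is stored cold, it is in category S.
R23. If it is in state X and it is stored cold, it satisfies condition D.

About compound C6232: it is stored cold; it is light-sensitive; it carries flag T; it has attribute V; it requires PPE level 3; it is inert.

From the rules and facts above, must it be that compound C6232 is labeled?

No

Forward chaining from the given facts derives: is hazardous, carries flag E, is corrosive, requires a fume hood, is in category S.
Rules concluding "it is labeled": R9 needs "it is in state F"; R14 needs "it is volatile"; R21 needs "it satisfies condition D" — none of these are established.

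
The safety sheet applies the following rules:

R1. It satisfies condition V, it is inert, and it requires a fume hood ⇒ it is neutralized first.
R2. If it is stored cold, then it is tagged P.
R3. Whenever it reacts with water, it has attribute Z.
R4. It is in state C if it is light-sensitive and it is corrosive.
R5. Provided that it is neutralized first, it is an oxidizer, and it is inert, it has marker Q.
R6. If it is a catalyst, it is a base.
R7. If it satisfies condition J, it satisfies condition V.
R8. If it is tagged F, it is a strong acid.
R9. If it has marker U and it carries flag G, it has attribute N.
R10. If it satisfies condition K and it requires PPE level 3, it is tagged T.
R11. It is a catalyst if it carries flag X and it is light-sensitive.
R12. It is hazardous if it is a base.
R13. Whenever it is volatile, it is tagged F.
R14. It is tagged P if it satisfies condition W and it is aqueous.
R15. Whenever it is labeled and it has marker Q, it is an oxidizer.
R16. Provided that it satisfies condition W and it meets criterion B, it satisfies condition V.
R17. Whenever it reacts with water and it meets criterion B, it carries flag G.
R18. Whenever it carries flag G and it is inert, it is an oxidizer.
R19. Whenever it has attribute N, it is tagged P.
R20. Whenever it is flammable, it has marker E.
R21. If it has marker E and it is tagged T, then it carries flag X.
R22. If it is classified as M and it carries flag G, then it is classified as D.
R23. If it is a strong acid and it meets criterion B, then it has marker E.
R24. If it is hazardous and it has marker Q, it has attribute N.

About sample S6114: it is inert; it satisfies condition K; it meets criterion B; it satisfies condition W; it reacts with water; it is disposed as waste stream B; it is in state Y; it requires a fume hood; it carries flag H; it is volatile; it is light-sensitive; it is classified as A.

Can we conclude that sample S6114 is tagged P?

No

Forward chaining from the given facts derives: has attribute Z, is tagged F, satisfies condition V, carries flag G, is an oxidizer, is neutralized first, has marker Q, is a strong acid, has marker E.
Rules concluding "it is tagged P": R2 needs "it is stored cold"; R14 needs "it is aqueous"; R19 needs "it has attribute N" — none of these are established.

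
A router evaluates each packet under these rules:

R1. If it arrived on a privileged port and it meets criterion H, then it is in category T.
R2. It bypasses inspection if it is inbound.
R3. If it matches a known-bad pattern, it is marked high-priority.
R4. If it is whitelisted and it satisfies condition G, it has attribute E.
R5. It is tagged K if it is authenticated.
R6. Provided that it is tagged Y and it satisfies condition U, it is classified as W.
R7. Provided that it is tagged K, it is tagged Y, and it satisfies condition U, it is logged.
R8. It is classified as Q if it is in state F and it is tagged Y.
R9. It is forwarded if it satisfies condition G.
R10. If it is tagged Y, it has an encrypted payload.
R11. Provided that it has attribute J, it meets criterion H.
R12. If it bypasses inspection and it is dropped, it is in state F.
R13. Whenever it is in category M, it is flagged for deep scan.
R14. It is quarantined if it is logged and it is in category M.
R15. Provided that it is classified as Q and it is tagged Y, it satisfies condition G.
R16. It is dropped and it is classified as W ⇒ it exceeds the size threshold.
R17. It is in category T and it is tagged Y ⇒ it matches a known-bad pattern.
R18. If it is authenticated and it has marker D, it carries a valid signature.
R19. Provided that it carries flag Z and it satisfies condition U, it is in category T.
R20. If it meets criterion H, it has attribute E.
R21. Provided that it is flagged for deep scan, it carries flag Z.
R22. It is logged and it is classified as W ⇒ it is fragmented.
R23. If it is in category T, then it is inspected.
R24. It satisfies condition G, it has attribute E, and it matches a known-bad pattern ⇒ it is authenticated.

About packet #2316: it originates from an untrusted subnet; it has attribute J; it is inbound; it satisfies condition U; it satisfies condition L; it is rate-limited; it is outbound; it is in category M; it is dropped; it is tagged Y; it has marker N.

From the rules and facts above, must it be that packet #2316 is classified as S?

No

Forward chaining from the given facts derives: bypasses inspection, is classified as W, has an encrypted payload, meets criterion H, is in state F, is flagged for deep scan, exceeds the size threshold, has attribute E, carries flag Z, is classified as Q, satisfies condition G, is in category T, is inspected, is forwarded, matches a known-bad pattern, is authenticated, is marked high-priority, is tagged K, is logged, is quarantined, is fragmented.
No rule has "it is classified as S" as its conclusion, and it is not among the given facts.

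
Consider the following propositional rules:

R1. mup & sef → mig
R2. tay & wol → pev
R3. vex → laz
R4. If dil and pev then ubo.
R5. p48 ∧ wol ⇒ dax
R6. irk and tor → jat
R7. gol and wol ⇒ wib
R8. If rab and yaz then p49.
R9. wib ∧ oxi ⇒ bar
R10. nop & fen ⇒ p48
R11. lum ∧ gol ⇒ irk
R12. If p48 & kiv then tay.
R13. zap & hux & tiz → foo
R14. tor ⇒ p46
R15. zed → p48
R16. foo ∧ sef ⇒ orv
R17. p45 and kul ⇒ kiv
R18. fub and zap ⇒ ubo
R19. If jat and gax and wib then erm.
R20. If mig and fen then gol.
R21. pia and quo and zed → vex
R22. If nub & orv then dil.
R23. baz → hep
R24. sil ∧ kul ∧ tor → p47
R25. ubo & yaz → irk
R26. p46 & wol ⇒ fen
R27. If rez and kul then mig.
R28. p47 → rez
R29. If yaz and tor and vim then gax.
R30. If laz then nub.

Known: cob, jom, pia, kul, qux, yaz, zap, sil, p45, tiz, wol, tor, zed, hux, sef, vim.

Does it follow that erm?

Forward chaining from the given facts derives: foo, p46, p48, orv, kiv, p47, fen, rez, gax, dax, tay, mig, pev, gol, wib.
The only rule concluding erm is R19, which needs jat; that is never established.

No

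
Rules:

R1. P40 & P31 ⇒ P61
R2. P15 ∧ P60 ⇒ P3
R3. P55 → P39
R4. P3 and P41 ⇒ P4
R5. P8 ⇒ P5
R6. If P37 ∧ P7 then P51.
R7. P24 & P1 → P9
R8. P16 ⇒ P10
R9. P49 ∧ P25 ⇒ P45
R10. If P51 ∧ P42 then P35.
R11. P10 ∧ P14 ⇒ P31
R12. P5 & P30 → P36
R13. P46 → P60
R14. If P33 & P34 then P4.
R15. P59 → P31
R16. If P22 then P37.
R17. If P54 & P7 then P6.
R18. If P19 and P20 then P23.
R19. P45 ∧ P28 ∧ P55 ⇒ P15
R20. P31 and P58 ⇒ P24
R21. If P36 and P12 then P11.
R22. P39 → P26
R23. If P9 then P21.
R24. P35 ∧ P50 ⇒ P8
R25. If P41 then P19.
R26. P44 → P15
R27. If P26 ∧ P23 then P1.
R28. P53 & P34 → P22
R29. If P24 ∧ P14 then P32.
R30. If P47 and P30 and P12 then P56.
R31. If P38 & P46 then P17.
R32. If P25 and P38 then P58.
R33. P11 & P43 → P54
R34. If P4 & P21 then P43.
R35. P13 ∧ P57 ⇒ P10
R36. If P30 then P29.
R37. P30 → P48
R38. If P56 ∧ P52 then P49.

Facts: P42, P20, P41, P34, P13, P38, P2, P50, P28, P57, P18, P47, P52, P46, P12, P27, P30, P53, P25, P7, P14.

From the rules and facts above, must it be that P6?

No

Forward chaining from the given facts derives: P60, P19, P22, P56, P17, P58, P10, P29, P48, P49, P45, P31, P37, P23, P24, P32, P51, P35, P8, P5, P36, P11.
The only rule concluding P6 is R17, which needs P54; that is never established.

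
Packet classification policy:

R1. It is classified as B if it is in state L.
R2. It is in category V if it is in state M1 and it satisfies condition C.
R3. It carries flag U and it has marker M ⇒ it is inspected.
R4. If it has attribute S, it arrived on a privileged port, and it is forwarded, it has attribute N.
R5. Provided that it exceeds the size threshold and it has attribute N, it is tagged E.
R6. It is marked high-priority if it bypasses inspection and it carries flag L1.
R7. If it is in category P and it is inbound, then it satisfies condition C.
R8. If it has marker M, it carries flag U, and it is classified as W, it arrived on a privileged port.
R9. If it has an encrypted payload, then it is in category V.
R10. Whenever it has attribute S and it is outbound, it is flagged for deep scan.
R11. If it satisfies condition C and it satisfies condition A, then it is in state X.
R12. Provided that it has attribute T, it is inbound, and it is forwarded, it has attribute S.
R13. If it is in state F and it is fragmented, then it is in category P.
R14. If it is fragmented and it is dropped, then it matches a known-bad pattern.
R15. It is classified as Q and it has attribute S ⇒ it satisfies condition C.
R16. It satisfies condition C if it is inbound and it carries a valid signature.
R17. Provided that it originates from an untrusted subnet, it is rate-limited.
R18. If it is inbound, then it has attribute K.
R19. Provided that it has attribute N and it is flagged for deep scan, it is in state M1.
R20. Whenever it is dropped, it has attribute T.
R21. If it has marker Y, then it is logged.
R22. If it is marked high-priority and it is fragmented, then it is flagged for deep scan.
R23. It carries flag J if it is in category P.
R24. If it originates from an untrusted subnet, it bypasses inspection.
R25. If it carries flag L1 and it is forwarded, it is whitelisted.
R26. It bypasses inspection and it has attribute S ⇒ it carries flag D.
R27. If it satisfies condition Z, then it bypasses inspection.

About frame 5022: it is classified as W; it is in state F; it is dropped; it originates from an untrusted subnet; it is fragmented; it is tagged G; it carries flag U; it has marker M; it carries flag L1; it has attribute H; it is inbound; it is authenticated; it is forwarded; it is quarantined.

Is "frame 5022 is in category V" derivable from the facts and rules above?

By R8 (it has marker M, it carries flag U, it is classified as W): it arrived on a privileged port.
By R13 (it is in state F, it is fragmented): it is in category P.
By R20 (it is dropped): it has attribute T.
By R24 (it originates from an untrusted subnet): it bypasses inspection.
By R6 (it bypasses inspection, it carries flag L1): it is marked high-priority.
By R7 (it is in category P, it is inbound): it satisfies condition C.
By R12 (it has attribute T, it is inbound, it is forwarded): it has attribute S.
By R22 (it is marked high-priority, it is fragmented): it is flagged for deep scan.
By R4 (it has attribute S, it arrived on a privileged port, it is forwarded): it has attribute N.
By R19 (it has attribute N, it is flagged for deep scan): it is in state M1.
By R2 (it is in state M1, it satisfies condition C): it is in category V.

Yes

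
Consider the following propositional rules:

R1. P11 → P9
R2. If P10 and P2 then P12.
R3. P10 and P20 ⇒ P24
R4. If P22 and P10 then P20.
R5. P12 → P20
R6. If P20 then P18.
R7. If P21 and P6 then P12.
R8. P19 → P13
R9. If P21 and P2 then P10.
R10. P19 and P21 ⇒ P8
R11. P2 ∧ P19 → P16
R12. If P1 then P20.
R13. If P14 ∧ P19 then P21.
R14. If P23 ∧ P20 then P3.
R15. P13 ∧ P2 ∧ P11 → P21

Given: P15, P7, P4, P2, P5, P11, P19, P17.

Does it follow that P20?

Yes

P13  (by R8: P19)
P21  (by R15: P13, P2, P11)
P10  (by R9: P21, P2)
P12  (by R2: P10, P2)
P20  (by R5: P12)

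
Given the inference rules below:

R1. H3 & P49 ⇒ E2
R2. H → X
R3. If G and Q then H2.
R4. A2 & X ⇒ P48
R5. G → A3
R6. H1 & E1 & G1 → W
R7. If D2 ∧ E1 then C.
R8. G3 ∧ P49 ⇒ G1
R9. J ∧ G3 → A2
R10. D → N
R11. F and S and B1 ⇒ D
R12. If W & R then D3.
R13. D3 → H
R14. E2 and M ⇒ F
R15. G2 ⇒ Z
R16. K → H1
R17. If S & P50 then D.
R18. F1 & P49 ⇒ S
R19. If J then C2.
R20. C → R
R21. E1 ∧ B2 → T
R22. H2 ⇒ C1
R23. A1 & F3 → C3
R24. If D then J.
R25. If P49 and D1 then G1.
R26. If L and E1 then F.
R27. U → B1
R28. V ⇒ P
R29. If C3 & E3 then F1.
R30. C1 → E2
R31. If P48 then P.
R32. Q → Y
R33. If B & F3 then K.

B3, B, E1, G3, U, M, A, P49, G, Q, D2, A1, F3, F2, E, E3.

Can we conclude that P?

Yes

H2  (by R3: G, Q)
C  (by R7: D2, E1)
G1  (by R8: G3, P49)
R  (by R20: C)
C1  (by R22: H2)
C3  (by R23: A1, F3)
B1  (by R27: U)
F1  (by R29: C3, E3)
E2  (by R30: C1)
K  (by R33: B, F3)
F  (by R14: E2, M)
H1  (by R16: K)
S  (by R18: F1, P49)
W  (by R6: H1, E1, G1)
D  (by R11: F, S, B1)
D3  (by R12: W, R)
H  (by R13: D3)
J  (by R24: D)
X  (by R2: H)
A2  (by R9: J, G3)
P48  (by R4: A2, X)
P  (by R31: P48)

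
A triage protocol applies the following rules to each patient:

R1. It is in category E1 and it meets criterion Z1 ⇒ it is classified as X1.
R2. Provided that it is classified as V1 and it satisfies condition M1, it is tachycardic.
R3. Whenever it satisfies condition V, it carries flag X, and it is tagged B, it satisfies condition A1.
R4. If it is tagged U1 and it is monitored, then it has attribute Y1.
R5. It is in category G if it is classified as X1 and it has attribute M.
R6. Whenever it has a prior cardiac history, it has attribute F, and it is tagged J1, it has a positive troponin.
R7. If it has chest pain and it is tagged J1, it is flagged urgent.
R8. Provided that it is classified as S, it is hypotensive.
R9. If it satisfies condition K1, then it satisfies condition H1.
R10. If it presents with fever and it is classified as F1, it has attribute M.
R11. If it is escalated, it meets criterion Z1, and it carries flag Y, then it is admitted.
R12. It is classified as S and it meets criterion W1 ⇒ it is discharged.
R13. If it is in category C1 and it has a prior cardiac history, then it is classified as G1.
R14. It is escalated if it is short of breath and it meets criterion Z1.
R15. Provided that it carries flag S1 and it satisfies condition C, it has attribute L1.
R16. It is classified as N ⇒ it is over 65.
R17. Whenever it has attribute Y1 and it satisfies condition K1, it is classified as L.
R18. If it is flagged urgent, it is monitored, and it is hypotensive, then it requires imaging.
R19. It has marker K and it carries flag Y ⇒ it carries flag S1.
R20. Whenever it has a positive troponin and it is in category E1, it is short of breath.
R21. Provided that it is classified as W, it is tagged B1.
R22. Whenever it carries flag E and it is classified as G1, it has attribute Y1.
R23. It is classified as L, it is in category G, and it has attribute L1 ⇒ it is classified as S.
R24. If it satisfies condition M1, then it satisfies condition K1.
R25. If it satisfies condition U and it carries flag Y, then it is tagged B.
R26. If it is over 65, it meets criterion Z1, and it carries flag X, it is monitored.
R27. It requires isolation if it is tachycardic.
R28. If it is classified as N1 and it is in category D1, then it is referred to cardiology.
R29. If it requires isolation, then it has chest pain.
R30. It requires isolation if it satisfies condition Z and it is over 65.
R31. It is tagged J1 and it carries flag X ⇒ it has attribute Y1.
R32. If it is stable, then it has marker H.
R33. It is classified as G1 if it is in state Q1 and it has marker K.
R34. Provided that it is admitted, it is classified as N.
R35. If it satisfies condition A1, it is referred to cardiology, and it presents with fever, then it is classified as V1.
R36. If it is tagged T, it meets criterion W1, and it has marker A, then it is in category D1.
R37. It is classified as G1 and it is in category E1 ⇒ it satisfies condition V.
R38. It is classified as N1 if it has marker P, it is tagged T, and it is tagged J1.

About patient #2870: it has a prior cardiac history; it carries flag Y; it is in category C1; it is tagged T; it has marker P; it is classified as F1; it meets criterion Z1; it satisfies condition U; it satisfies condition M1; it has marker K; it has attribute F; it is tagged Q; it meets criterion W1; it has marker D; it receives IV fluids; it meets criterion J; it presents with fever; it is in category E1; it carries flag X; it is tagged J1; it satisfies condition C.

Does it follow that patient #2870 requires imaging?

No

Forward chaining from the given facts derives: is classified as X1, has a positive troponin, has attribute M, is classified as G1, carries flag S1, is short of breath, satisfies condition K1, is tagged B, has attribute Y1, satisfies condition V, is classified as N1, satisfies condition A1, is in category G, satisfies condition H1, is escalated, has attribute L1, is classified as L, is classified as S, is hypotensive, is admitted, is discharged, is classified as N, is over 65, is monitored.
The only rule concluding "it requires imaging" is R18, which needs "it is flagged urgent"; that is never established.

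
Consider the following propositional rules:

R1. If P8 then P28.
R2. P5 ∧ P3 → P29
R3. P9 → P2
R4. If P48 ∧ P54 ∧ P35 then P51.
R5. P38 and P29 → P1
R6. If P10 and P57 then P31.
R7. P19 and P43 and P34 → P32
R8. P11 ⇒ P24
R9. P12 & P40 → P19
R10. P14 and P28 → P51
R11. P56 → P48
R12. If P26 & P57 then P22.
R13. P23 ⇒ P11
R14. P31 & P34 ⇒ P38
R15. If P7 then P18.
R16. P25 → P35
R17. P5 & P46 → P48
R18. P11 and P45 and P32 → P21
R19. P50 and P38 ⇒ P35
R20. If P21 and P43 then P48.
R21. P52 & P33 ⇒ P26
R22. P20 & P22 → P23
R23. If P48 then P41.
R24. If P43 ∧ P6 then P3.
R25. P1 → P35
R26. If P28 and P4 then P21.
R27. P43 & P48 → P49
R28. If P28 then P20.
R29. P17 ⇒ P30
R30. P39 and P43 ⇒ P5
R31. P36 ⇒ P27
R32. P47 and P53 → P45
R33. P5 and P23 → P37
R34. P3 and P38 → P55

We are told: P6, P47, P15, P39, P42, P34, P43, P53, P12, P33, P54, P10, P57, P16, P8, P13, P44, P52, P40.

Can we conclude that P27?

No

Forward chaining from the given facts derives: P28, P31, P19, P38, P26, P3, P20, P5, P45, P55, P29, P1, P32, P22, P23, P35, P37, P11, P21, P48, P41, P49, P51, P24.
The only rule concluding P27 is R31, which needs P36; that is never established.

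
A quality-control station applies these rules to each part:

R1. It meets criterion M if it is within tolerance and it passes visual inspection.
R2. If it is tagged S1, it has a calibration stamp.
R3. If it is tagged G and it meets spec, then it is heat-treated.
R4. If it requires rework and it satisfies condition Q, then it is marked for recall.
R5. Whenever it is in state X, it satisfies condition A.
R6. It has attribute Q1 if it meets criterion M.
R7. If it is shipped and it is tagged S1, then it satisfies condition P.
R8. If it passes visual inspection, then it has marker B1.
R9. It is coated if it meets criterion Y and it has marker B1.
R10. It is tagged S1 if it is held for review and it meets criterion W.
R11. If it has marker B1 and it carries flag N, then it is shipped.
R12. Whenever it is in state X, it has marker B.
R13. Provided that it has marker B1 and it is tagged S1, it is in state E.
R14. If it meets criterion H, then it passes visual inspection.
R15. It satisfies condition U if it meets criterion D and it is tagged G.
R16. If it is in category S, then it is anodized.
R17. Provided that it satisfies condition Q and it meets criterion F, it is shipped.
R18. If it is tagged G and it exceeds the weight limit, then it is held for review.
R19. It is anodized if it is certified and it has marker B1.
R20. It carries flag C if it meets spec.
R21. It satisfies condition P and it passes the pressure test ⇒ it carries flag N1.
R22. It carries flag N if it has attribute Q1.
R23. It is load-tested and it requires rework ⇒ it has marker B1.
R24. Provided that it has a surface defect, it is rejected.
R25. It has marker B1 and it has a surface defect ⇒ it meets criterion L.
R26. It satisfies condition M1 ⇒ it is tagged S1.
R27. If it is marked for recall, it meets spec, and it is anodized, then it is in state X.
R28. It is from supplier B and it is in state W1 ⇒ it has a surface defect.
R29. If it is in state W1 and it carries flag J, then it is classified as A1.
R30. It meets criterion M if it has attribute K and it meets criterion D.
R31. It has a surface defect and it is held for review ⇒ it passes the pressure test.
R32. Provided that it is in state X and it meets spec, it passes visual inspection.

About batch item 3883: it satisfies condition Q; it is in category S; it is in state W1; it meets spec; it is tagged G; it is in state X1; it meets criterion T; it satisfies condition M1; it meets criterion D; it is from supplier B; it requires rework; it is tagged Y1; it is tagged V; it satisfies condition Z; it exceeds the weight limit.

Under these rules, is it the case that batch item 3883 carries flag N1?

No

Forward chaining from the given facts derives: is heat-treated, is marked for recall, satisfies condition U, is anodized, is held for review, carries flag C, is tagged S1, is in state X, has a surface defect, passes the pressure test, passes visual inspection, has a calibration stamp, satisfies condition A, has marker B1, has marker B, is in state E, is rejected, meets criterion L.
The only rule concluding "it carries flag N1" is R21, which needs "it satisfies condition P"; that is never established.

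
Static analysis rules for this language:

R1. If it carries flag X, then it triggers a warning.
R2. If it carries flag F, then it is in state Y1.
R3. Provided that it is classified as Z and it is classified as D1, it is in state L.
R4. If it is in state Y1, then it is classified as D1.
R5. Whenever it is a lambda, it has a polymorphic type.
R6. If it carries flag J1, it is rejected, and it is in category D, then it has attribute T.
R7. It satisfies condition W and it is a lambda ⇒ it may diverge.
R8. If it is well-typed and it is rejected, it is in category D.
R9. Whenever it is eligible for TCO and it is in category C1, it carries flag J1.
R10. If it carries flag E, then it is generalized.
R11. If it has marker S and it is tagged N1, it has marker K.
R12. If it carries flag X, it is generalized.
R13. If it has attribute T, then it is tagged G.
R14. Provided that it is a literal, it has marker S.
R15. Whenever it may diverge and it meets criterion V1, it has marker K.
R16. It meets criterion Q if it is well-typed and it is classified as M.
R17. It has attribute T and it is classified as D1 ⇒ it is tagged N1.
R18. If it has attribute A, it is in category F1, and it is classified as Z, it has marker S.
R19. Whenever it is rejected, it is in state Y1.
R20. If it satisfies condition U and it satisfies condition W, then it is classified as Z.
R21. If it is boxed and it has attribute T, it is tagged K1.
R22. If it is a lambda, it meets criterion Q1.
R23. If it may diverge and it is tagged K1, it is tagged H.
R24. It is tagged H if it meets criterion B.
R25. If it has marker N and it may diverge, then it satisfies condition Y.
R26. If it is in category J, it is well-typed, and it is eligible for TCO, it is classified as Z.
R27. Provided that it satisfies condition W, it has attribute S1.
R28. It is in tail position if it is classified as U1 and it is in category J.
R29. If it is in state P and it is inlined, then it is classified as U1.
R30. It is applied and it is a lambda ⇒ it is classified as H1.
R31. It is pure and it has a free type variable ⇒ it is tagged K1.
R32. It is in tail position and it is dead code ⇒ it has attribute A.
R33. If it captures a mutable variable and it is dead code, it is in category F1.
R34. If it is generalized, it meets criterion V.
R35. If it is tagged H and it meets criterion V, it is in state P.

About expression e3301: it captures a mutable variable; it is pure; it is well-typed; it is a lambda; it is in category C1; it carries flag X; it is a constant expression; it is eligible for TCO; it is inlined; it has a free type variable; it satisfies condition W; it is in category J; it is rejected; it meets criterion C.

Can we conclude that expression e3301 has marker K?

Forward chaining from the given facts derives: triggers a warning, has a polymorphic type, may diverge, is in category D, carries flag J1, is generalized, is in state Y1, meets criterion Q1, is classified as Z, has attribute S1, is tagged K1, meets criterion V, is classified as D1, has attribute T, is tagged G, is tagged N1, is tagged H, is in state P, is in state L, is classified as U1, is in tail position.
Rules concluding "it has marker K": R11 needs "it has marker S"; R15 needs "it meets criterion V1" — none of these are established.

No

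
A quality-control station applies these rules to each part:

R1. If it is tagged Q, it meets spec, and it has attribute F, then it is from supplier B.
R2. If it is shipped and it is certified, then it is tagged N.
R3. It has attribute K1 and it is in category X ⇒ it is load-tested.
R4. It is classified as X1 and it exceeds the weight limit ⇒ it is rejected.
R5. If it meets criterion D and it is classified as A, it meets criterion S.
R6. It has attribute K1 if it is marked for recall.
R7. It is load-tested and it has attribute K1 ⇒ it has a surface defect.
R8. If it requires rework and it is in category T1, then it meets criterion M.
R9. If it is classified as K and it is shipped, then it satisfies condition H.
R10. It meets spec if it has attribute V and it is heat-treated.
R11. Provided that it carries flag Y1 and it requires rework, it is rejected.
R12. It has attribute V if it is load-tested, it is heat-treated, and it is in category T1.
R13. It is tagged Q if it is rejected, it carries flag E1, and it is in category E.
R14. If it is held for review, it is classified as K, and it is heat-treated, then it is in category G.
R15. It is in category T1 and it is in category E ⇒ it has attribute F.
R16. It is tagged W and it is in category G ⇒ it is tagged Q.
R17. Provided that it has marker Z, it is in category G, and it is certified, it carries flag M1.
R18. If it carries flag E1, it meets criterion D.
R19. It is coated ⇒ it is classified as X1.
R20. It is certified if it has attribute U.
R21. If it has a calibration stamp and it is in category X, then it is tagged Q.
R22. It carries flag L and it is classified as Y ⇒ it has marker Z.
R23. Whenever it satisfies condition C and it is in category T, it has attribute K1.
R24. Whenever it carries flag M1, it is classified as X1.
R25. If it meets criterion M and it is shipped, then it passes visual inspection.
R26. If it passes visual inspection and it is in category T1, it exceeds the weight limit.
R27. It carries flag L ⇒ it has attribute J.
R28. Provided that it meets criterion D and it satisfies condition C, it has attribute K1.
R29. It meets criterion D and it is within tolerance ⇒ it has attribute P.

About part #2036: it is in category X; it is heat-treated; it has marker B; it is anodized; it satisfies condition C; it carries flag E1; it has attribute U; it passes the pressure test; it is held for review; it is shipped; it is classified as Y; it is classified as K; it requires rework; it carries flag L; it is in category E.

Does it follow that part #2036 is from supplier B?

No

Forward chaining from the given facts derives: satisfies condition H, is in category G, meets criterion D, is certified, has marker Z, has attribute J, has attribute K1, is tagged N, is load-tested, has a surface defect, carries flag M1, is classified as X1.
The only rule concluding "it is from supplier B" is R1, which needs "it is tagged Q"; that is never established.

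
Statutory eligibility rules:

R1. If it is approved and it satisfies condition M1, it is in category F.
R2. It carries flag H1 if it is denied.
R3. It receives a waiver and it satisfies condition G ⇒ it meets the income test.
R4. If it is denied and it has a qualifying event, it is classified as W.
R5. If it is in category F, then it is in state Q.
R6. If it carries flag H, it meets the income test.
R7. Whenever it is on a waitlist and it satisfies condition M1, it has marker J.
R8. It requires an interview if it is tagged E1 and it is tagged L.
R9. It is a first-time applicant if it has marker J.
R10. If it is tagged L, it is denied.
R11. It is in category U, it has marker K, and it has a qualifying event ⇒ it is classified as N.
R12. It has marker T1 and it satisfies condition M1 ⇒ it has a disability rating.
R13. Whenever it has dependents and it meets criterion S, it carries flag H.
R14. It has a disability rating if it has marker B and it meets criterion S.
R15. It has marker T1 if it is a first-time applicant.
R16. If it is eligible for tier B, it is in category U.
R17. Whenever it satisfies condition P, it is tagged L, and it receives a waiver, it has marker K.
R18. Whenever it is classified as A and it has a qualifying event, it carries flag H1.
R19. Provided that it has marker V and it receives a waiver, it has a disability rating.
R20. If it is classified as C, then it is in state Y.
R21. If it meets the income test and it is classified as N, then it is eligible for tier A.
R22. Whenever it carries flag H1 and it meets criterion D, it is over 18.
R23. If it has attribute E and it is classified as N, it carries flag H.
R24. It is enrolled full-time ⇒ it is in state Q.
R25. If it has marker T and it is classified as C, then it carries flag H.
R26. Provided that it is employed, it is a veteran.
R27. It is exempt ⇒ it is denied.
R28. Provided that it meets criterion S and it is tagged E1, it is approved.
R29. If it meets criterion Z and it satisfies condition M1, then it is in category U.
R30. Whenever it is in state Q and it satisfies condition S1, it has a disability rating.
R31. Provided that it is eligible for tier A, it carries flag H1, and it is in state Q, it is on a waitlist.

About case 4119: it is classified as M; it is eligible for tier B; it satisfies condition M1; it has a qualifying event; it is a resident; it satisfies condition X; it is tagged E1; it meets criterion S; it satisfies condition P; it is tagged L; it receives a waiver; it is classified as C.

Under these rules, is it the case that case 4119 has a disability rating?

No

Forward chaining from the given facts derives: requires an interview, is denied, is in category U, has marker K, is in state Y, is approved, is in category F, carries flag H1, is classified as W, is in state Q, is classified as N.
Rules concluding "it has a disability rating": R12 needs "it has marker T1"; R14 needs "it has marker B"; R19 needs "it has marker V"; R30 needs "it satisfies condition S1" — none of these are established.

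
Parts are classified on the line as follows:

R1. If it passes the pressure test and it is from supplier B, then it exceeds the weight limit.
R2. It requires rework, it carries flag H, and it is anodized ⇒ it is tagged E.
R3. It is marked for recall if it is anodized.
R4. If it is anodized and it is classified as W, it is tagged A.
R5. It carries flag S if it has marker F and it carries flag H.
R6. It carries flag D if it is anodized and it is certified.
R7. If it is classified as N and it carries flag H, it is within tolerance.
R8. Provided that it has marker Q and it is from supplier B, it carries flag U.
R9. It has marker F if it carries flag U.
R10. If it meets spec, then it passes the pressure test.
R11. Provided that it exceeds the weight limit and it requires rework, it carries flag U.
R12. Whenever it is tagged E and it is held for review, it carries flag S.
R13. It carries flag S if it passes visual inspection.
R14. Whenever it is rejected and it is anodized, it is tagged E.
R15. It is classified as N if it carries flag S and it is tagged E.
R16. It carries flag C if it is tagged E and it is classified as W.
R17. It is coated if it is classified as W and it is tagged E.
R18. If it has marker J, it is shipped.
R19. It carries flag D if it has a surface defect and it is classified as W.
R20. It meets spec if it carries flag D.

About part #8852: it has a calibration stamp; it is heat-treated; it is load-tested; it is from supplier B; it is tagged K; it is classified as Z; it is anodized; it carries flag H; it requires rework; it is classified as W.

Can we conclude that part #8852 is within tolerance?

Forward chaining from the given facts derives: is tagged E, is marked for recall, is tagged A, carries flag C, is coated.
The only rule concluding "it is within tolerance" is R7, which needs "it is classified as N"; that is never established.

No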